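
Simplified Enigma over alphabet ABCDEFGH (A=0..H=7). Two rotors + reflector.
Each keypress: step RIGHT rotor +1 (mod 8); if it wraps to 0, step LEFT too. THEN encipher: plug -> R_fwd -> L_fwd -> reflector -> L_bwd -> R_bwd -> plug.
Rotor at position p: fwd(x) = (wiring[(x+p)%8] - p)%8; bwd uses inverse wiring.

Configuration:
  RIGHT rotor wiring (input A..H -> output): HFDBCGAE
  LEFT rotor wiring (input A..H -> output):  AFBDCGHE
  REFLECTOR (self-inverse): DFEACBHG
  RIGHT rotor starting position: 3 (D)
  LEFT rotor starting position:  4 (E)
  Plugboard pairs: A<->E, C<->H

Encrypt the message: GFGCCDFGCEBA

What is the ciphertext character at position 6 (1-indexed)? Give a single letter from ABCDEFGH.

Char 1 ('G'): step: R->4, L=4; G->plug->G->R->H->L->H->refl->G->L'->A->R'->D->plug->D
Char 2 ('F'): step: R->5, L=4; F->plug->F->R->G->L->F->refl->B->L'->F->R'->H->plug->C
Char 3 ('G'): step: R->6, L=4; G->plug->G->R->E->L->E->refl->C->L'->B->R'->C->plug->H
Char 4 ('C'): step: R->7, L=4; C->plug->H->R->B->L->C->refl->E->L'->E->R'->D->plug->D
Char 5 ('C'): step: R->0, L->5 (L advanced); C->plug->H->R->E->L->A->refl->D->L'->D->R'->C->plug->H
Char 6 ('D'): step: R->1, L=5; D->plug->D->R->B->L->C->refl->E->L'->F->R'->E->plug->A

A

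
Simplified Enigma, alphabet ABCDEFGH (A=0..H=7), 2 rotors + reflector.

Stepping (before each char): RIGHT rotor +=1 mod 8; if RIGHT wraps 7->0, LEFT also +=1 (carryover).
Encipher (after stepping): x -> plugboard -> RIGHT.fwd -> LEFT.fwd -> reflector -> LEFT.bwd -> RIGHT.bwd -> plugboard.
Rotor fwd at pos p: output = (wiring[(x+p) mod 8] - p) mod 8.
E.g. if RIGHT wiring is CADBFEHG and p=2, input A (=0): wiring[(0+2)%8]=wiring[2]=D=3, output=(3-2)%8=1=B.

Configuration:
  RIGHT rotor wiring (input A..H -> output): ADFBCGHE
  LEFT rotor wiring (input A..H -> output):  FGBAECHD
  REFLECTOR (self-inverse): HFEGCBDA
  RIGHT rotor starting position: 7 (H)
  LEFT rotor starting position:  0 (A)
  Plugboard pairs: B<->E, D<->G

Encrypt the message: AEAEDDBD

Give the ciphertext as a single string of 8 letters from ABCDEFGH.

Char 1 ('A'): step: R->0, L->1 (L advanced); A->plug->A->R->A->L->F->refl->B->L'->E->R'->H->plug->H
Char 2 ('E'): step: R->1, L=1; E->plug->B->R->E->L->B->refl->F->L'->A->R'->C->plug->C
Char 3 ('A'): step: R->2, L=1; A->plug->A->R->D->L->D->refl->G->L'->F->R'->E->plug->B
Char 4 ('E'): step: R->3, L=1; E->plug->B->R->H->L->E->refl->C->L'->G->R'->A->plug->A
Char 5 ('D'): step: R->4, L=1; D->plug->G->R->B->L->A->refl->H->L'->C->R'->B->plug->E
Char 6 ('D'): step: R->5, L=1; D->plug->G->R->E->L->B->refl->F->L'->A->R'->F->plug->F
Char 7 ('B'): step: R->6, L=1; B->plug->E->R->H->L->E->refl->C->L'->G->R'->B->plug->E
Char 8 ('D'): step: R->7, L=1; D->plug->G->R->H->L->E->refl->C->L'->G->R'->D->plug->G

Answer: HCBAEFEG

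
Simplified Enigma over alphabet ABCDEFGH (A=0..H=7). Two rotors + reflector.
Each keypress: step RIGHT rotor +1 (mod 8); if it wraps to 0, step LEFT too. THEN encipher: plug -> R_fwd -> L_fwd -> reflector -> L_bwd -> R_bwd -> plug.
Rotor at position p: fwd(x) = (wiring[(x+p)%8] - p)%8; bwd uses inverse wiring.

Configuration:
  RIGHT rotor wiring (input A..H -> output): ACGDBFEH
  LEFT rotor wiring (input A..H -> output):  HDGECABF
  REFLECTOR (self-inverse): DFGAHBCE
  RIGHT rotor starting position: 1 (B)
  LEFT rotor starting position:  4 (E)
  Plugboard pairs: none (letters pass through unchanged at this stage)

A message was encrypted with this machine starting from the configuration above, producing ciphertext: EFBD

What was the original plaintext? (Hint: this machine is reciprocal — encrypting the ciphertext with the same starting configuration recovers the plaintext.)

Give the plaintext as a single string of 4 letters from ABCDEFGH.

Char 1 ('E'): step: R->2, L=4; E->plug->E->R->C->L->F->refl->B->L'->D->R'->D->plug->D
Char 2 ('F'): step: R->3, L=4; F->plug->F->R->F->L->H->refl->E->L'->B->R'->D->plug->D
Char 3 ('B'): step: R->4, L=4; B->plug->B->R->B->L->E->refl->H->L'->F->R'->A->plug->A
Char 4 ('D'): step: R->5, L=4; D->plug->D->R->D->L->B->refl->F->L'->C->R'->C->plug->C

Answer: DDAC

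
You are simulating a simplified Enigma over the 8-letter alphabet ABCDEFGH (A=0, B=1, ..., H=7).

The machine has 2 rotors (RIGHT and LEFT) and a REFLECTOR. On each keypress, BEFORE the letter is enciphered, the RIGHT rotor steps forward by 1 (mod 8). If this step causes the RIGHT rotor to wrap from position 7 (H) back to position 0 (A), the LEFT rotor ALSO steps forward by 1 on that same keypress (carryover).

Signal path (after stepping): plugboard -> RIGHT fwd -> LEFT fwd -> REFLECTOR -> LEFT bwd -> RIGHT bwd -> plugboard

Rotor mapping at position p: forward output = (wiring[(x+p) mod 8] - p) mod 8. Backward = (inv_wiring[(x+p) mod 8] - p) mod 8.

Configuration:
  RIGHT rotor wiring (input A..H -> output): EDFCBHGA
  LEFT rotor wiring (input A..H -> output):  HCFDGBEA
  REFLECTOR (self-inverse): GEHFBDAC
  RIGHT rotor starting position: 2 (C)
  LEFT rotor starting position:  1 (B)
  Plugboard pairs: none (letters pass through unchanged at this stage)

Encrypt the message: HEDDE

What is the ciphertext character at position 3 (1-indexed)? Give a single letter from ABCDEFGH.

Char 1 ('H'): step: R->3, L=1; H->plug->H->R->C->L->C->refl->H->L'->G->R'->B->plug->B
Char 2 ('E'): step: R->4, L=1; E->plug->E->R->A->L->B->refl->E->L'->B->R'->G->plug->G
Char 3 ('D'): step: R->5, L=1; D->plug->D->R->H->L->G->refl->A->L'->E->R'->H->plug->H

H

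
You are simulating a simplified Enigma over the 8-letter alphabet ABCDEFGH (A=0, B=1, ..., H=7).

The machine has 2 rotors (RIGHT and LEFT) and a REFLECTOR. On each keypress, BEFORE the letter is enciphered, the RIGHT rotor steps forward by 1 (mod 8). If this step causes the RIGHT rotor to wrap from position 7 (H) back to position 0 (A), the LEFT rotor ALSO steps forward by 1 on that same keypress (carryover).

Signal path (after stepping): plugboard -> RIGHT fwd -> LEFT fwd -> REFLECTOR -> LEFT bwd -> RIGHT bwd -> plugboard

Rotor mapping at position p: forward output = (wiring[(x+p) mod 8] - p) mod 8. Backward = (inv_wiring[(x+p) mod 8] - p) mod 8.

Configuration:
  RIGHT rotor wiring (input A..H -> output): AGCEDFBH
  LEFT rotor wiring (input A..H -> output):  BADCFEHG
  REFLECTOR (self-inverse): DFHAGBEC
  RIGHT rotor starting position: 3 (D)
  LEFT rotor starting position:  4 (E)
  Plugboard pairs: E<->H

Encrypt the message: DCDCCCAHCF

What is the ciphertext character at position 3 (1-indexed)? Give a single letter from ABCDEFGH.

Char 1 ('D'): step: R->4, L=4; D->plug->D->R->D->L->C->refl->H->L'->G->R'->G->plug->G
Char 2 ('C'): step: R->5, L=4; C->plug->C->R->C->L->D->refl->A->L'->B->R'->E->plug->H
Char 3 ('D'): step: R->6, L=4; D->plug->D->R->A->L->B->refl->F->L'->E->R'->E->plug->H

H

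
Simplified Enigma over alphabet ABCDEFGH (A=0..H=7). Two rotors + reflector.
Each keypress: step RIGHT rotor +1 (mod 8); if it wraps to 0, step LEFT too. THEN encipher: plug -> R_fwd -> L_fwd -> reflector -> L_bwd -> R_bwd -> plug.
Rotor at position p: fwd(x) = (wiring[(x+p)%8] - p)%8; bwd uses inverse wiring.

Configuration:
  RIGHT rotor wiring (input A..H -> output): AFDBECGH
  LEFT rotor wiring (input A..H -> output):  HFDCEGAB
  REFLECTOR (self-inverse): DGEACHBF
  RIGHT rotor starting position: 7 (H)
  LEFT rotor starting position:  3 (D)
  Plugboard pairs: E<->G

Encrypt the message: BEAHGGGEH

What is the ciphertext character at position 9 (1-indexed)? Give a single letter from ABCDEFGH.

Char 1 ('B'): step: R->0, L->4 (L advanced); B->plug->B->R->F->L->B->refl->G->L'->H->R'->H->plug->H
Char 2 ('E'): step: R->1, L=4; E->plug->G->R->G->L->H->refl->F->L'->D->R'->D->plug->D
Char 3 ('A'): step: R->2, L=4; A->plug->A->R->B->L->C->refl->E->L'->C->R'->C->plug->C
Char 4 ('H'): step: R->3, L=4; H->plug->H->R->A->L->A->refl->D->L'->E->R'->E->plug->G
Char 5 ('G'): step: R->4, L=4; G->plug->E->R->E->L->D->refl->A->L'->A->R'->A->plug->A
Char 6 ('G'): step: R->5, L=4; G->plug->E->R->A->L->A->refl->D->L'->E->R'->G->plug->E
Char 7 ('G'): step: R->6, L=4; G->plug->E->R->F->L->B->refl->G->L'->H->R'->D->plug->D
Char 8 ('E'): step: R->7, L=4; E->plug->G->R->D->L->F->refl->H->L'->G->R'->C->plug->C
Char 9 ('H'): step: R->0, L->5 (L advanced); H->plug->H->R->H->L->H->refl->F->L'->G->R'->G->plug->E

E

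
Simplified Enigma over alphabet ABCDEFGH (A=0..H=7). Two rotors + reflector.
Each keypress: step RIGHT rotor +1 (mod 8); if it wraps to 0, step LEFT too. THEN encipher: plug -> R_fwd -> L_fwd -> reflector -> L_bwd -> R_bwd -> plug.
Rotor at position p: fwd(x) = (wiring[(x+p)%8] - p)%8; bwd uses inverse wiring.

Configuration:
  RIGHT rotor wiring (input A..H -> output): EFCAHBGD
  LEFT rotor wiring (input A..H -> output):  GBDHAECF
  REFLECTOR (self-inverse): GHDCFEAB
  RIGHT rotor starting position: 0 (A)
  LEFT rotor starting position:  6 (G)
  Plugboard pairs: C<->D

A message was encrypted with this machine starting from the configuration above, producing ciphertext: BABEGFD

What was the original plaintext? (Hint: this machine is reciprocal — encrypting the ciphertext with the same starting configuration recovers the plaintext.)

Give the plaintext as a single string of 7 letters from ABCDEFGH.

Char 1 ('B'): step: R->1, L=6; B->plug->B->R->B->L->H->refl->B->L'->F->R'->F->plug->F
Char 2 ('A'): step: R->2, L=6; A->plug->A->R->A->L->E->refl->F->L'->E->R'->E->plug->E
Char 3 ('B'): step: R->3, L=6; B->plug->B->R->E->L->F->refl->E->L'->A->R'->E->plug->E
Char 4 ('E'): step: R->4, L=6; E->plug->E->R->A->L->E->refl->F->L'->E->R'->H->plug->H
Char 5 ('G'): step: R->5, L=6; G->plug->G->R->D->L->D->refl->C->L'->G->R'->C->plug->D
Char 6 ('F'): step: R->6, L=6; F->plug->F->R->C->L->A->refl->G->L'->H->R'->D->plug->C
Char 7 ('D'): step: R->7, L=6; D->plug->C->R->G->L->C->refl->D->L'->D->R'->D->plug->C

Answer: FEEHDCC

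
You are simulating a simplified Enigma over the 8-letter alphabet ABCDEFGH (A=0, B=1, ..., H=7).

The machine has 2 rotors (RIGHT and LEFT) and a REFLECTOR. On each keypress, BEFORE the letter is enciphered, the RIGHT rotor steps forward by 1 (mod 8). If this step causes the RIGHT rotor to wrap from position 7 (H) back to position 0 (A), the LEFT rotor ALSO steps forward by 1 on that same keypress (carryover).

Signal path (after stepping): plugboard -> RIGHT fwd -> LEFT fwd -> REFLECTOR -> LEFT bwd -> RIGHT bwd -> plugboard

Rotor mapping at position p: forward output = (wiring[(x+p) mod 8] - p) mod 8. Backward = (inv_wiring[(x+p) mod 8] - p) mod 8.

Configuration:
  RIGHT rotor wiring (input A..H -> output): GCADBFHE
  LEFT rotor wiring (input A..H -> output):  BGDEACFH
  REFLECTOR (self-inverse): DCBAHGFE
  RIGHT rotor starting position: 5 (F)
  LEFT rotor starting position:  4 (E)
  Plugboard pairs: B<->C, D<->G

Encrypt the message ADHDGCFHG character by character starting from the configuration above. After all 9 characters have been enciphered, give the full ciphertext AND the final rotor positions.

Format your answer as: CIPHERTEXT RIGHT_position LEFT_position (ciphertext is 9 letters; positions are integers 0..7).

Char 1 ('A'): step: R->6, L=4; A->plug->A->R->B->L->G->refl->F->L'->E->R'->D->plug->G
Char 2 ('D'): step: R->7, L=4; D->plug->G->R->G->L->H->refl->E->L'->A->R'->H->plug->H
Char 3 ('H'): step: R->0, L->5 (L advanced); H->plug->H->R->E->L->B->refl->C->L'->C->R'->B->plug->C
Char 4 ('D'): step: R->1, L=5; D->plug->G->R->D->L->E->refl->H->L'->G->R'->F->plug->F
Char 5 ('G'): step: R->2, L=5; G->plug->D->R->D->L->E->refl->H->L'->G->R'->A->plug->A
Char 6 ('C'): step: R->3, L=5; C->plug->B->R->G->L->H->refl->E->L'->D->R'->F->plug->F
Char 7 ('F'): step: R->4, L=5; F->plug->F->R->G->L->H->refl->E->L'->D->R'->C->plug->B
Char 8 ('H'): step: R->5, L=5; H->plug->H->R->E->L->B->refl->C->L'->C->R'->B->plug->C
Char 9 ('G'): step: R->6, L=5; G->plug->D->R->E->L->B->refl->C->L'->C->R'->E->plug->E
Final: ciphertext=GHCFAFBCE, RIGHT=6, LEFT=5

Answer: GHCFAFBCE 6 5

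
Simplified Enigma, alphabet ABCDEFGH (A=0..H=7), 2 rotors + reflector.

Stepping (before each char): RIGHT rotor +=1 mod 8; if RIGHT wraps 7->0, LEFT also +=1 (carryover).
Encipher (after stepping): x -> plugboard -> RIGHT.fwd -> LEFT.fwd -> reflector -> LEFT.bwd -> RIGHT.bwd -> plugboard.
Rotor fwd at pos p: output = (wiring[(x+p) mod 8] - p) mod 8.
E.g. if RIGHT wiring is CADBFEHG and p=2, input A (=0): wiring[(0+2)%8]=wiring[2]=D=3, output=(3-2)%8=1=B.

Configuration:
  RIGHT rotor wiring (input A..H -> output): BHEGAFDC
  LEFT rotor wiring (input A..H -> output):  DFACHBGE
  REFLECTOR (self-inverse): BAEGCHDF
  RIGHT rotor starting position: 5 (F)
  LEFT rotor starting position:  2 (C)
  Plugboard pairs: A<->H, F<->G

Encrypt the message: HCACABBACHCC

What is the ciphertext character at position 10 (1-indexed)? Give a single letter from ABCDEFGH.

Char 1 ('H'): step: R->6, L=2; H->plug->A->R->F->L->C->refl->E->L'->E->R'->B->plug->B
Char 2 ('C'): step: R->7, L=2; C->plug->C->R->A->L->G->refl->D->L'->H->R'->E->plug->E
Char 3 ('A'): step: R->0, L->3 (L advanced); A->plug->H->R->C->L->G->refl->D->L'->D->R'->G->plug->F
Char 4 ('C'): step: R->1, L=3; C->plug->C->R->F->L->A->refl->B->L'->E->R'->E->plug->E
Char 5 ('A'): step: R->2, L=3; A->plug->H->R->F->L->A->refl->B->L'->E->R'->B->plug->B
Char 6 ('B'): step: R->3, L=3; B->plug->B->R->F->L->A->refl->B->L'->E->R'->G->plug->F
Char 7 ('B'): step: R->4, L=3; B->plug->B->R->B->L->E->refl->C->L'->G->R'->D->plug->D
Char 8 ('A'): step: R->5, L=3; A->plug->H->R->D->L->D->refl->G->L'->C->R'->E->plug->E
Char 9 ('C'): step: R->6, L=3; C->plug->C->R->D->L->D->refl->G->L'->C->R'->G->plug->F
Char 10 ('H'): step: R->7, L=3; H->plug->A->R->D->L->D->refl->G->L'->C->R'->B->plug->B

B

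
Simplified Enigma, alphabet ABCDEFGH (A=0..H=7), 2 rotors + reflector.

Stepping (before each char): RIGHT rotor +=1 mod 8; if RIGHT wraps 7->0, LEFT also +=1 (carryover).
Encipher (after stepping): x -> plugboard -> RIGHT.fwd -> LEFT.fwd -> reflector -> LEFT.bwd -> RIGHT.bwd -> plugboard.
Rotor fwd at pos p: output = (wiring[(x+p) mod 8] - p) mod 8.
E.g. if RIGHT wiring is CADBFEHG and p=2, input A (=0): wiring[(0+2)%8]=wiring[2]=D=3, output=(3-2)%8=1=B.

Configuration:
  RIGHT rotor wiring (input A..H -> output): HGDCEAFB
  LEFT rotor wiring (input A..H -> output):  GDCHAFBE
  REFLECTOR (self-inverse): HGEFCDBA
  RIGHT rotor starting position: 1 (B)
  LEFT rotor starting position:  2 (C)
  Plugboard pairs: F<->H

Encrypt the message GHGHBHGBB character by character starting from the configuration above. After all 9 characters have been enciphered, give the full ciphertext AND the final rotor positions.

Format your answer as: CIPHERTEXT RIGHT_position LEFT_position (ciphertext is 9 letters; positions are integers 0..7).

Answer: DFHGCFFGC 2 3

Derivation:
Char 1 ('G'): step: R->2, L=2; G->plug->G->R->F->L->C->refl->E->L'->G->R'->D->plug->D
Char 2 ('H'): step: R->3, L=2; H->plug->F->R->E->L->H->refl->A->L'->A->R'->H->plug->F
Char 3 ('G'): step: R->4, L=2; G->plug->G->R->H->L->B->refl->G->L'->C->R'->F->plug->H
Char 4 ('H'): step: R->5, L=2; H->plug->F->R->G->L->E->refl->C->L'->F->R'->G->plug->G
Char 5 ('B'): step: R->6, L=2; B->plug->B->R->D->L->D->refl->F->L'->B->R'->C->plug->C
Char 6 ('H'): step: R->7, L=2; H->plug->F->R->F->L->C->refl->E->L'->G->R'->H->plug->F
Char 7 ('G'): step: R->0, L->3 (L advanced); G->plug->G->R->F->L->D->refl->F->L'->B->R'->H->plug->F
Char 8 ('B'): step: R->1, L=3; B->plug->B->R->C->L->C->refl->E->L'->A->R'->G->plug->G
Char 9 ('B'): step: R->2, L=3; B->plug->B->R->A->L->E->refl->C->L'->C->R'->C->plug->C
Final: ciphertext=DFHGCFFGC, RIGHT=2, LEFT=3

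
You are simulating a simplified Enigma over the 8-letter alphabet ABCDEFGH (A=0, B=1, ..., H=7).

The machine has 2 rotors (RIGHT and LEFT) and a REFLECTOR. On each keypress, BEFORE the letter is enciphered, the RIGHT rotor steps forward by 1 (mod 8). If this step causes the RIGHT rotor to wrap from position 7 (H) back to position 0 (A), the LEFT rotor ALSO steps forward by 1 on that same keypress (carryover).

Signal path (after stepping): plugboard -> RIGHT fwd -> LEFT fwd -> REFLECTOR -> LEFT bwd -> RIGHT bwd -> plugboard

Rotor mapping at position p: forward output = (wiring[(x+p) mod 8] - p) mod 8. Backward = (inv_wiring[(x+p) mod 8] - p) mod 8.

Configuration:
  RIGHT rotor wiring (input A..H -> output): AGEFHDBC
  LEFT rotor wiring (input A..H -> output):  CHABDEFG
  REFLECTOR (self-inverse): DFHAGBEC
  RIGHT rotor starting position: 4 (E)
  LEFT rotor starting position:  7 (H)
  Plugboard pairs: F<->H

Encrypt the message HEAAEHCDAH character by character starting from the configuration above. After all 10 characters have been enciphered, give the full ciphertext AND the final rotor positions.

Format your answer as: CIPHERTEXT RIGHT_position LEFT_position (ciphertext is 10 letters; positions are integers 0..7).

Char 1 ('H'): step: R->5, L=7; H->plug->F->R->H->L->G->refl->E->L'->F->R'->C->plug->C
Char 2 ('E'): step: R->6, L=7; E->plug->E->R->G->L->F->refl->B->L'->D->R'->A->plug->A
Char 3 ('A'): step: R->7, L=7; A->plug->A->R->D->L->B->refl->F->L'->G->R'->E->plug->E
Char 4 ('A'): step: R->0, L->0 (L advanced); A->plug->A->R->A->L->C->refl->H->L'->B->R'->G->plug->G
Char 5 ('E'): step: R->1, L=0; E->plug->E->R->C->L->A->refl->D->L'->E->R'->C->plug->C
Char 6 ('H'): step: R->2, L=0; H->plug->F->R->A->L->C->refl->H->L'->B->R'->D->plug->D
Char 7 ('C'): step: R->3, L=0; C->plug->C->R->A->L->C->refl->H->L'->B->R'->H->plug->F
Char 8 ('D'): step: R->4, L=0; D->plug->D->R->G->L->F->refl->B->L'->D->R'->A->plug->A
Char 9 ('A'): step: R->5, L=0; A->plug->A->R->G->L->F->refl->B->L'->D->R'->D->plug->D
Char 10 ('H'): step: R->6, L=0; H->plug->F->R->H->L->G->refl->E->L'->F->R'->H->plug->F
Final: ciphertext=CAEGCDFADF, RIGHT=6, LEFT=0

Answer: CAEGCDFADF 6 0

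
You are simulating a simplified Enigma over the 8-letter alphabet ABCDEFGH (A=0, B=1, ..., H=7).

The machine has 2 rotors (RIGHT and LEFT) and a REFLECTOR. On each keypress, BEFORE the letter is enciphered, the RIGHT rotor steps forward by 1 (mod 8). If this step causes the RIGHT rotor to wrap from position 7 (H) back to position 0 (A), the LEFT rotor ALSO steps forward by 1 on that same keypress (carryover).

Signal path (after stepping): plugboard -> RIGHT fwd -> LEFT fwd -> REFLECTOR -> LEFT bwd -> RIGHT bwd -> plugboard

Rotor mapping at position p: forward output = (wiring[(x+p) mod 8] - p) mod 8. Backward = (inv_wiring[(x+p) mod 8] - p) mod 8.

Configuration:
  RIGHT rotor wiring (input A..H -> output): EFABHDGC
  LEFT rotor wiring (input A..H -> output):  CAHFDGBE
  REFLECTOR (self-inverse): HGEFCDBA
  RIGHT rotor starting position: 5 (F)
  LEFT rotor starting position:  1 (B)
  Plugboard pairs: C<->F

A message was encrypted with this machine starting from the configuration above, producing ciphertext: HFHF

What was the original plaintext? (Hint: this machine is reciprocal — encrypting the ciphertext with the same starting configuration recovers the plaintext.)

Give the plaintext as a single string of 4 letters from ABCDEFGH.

Char 1 ('H'): step: R->6, L=1; H->plug->H->R->F->L->A->refl->H->L'->A->R'->A->plug->A
Char 2 ('F'): step: R->7, L=1; F->plug->C->R->G->L->D->refl->F->L'->E->R'->G->plug->G
Char 3 ('H'): step: R->0, L->2 (L advanced); H->plug->H->R->C->L->B->refl->G->L'->H->R'->E->plug->E
Char 4 ('F'): step: R->1, L=2; F->plug->C->R->A->L->F->refl->D->L'->B->R'->G->plug->G

Answer: AGEG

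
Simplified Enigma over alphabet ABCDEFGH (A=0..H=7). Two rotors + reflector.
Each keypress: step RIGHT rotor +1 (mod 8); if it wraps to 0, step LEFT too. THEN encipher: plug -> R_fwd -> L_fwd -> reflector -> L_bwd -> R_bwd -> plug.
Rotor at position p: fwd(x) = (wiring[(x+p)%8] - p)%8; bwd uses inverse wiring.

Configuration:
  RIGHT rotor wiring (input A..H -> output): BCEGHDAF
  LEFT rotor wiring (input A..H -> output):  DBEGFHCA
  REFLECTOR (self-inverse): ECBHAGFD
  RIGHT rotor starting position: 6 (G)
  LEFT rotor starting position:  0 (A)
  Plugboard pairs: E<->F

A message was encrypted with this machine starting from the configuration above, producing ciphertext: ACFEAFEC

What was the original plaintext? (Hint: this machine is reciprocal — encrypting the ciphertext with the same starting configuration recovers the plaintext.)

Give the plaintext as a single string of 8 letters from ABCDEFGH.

Answer: HBGHCBFE

Derivation:
Char 1 ('A'): step: R->7, L=0; A->plug->A->R->G->L->C->refl->B->L'->B->R'->H->plug->H
Char 2 ('C'): step: R->0, L->1 (L advanced); C->plug->C->R->E->L->G->refl->F->L'->C->R'->B->plug->B
Char 3 ('F'): step: R->1, L=1; F->plug->E->R->C->L->F->refl->G->L'->E->R'->G->plug->G
Char 4 ('E'): step: R->2, L=1; E->plug->F->R->D->L->E->refl->A->L'->A->R'->H->plug->H
Char 5 ('A'): step: R->3, L=1; A->plug->A->R->D->L->E->refl->A->L'->A->R'->C->plug->C
Char 6 ('F'): step: R->4, L=1; F->plug->E->R->F->L->B->refl->C->L'->H->R'->B->plug->B
Char 7 ('E'): step: R->5, L=1; E->plug->F->R->H->L->C->refl->B->L'->F->R'->E->plug->F
Char 8 ('C'): step: R->6, L=1; C->plug->C->R->D->L->E->refl->A->L'->A->R'->F->plug->E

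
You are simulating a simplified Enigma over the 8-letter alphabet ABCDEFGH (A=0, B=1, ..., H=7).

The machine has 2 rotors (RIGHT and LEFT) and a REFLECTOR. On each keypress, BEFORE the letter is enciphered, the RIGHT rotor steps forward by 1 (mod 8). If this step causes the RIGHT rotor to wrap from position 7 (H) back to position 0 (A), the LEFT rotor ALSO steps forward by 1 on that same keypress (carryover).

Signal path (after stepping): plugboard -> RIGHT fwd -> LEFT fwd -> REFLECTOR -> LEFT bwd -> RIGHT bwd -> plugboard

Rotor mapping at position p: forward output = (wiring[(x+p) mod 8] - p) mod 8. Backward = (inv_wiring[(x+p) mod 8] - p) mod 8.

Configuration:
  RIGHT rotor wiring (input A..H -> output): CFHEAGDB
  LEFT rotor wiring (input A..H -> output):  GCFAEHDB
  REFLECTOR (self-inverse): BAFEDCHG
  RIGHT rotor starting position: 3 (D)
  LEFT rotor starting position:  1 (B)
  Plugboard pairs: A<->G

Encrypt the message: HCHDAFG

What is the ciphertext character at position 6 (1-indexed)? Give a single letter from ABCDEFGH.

Char 1 ('H'): step: R->4, L=1; H->plug->H->R->A->L->B->refl->A->L'->G->R'->E->plug->E
Char 2 ('C'): step: R->5, L=1; C->plug->C->R->E->L->G->refl->H->L'->C->R'->F->plug->F
Char 3 ('H'): step: R->6, L=1; H->plug->H->R->A->L->B->refl->A->L'->G->R'->F->plug->F
Char 4 ('D'): step: R->7, L=1; D->plug->D->R->A->L->B->refl->A->L'->G->R'->C->plug->C
Char 5 ('A'): step: R->0, L->2 (L advanced); A->plug->G->R->D->L->F->refl->C->L'->C->R'->A->plug->G
Char 6 ('F'): step: R->1, L=2; F->plug->F->R->C->L->C->refl->F->L'->D->R'->C->plug->C

C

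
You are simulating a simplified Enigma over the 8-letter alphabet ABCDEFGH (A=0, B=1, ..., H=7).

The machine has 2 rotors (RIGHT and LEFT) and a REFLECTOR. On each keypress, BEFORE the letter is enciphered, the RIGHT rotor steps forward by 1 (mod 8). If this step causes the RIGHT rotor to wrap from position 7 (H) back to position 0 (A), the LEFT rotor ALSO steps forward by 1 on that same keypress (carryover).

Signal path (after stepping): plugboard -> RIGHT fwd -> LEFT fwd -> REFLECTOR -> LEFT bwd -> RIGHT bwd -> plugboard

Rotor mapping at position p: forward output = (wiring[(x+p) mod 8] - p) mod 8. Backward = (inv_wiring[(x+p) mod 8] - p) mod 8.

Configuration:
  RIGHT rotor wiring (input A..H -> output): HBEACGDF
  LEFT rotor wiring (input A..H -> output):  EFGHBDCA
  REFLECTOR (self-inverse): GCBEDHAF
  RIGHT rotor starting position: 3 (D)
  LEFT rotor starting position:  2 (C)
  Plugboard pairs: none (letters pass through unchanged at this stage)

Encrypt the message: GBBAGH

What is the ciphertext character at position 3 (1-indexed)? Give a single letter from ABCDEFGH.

Char 1 ('G'): step: R->4, L=2; G->plug->G->R->A->L->E->refl->D->L'->H->R'->C->plug->C
Char 2 ('B'): step: R->5, L=2; B->plug->B->R->G->L->C->refl->B->L'->D->R'->G->plug->G
Char 3 ('B'): step: R->6, L=2; B->plug->B->R->H->L->D->refl->E->L'->A->R'->H->plug->H

H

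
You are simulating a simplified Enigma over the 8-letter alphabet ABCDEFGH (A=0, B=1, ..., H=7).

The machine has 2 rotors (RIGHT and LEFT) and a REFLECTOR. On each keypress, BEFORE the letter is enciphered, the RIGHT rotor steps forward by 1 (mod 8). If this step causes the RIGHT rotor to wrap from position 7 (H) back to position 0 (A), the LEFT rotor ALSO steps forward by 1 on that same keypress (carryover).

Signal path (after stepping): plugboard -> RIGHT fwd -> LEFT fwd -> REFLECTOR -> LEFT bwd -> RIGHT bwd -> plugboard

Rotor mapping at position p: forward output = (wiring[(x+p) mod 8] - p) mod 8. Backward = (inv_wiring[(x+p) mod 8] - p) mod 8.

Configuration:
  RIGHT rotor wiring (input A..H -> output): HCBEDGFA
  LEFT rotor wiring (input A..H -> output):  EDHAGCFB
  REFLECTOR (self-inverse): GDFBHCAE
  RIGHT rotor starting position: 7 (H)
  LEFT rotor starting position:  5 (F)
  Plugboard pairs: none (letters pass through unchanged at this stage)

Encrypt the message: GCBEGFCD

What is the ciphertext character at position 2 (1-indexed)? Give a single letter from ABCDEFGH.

Char 1 ('G'): step: R->0, L->6 (L advanced); G->plug->G->R->F->L->C->refl->F->L'->D->R'->E->plug->E
Char 2 ('C'): step: R->1, L=6; C->plug->C->R->D->L->F->refl->C->L'->F->R'->E->plug->E

E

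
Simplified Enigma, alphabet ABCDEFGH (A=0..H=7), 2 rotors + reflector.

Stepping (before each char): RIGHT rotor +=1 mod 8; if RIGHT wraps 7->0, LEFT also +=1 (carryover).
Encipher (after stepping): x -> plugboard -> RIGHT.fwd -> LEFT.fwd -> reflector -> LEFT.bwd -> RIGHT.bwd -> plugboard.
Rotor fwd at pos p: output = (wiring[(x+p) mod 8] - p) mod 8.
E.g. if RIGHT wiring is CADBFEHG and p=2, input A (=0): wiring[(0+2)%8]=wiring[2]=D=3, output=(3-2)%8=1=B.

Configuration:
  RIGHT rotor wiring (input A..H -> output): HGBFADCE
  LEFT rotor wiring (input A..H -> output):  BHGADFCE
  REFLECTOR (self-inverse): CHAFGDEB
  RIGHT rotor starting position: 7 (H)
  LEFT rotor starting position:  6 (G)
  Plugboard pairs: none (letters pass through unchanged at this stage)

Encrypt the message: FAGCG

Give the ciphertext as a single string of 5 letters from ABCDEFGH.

Answer: HHCDC

Derivation:
Char 1 ('F'): step: R->0, L->7 (L advanced); F->plug->F->R->D->L->H->refl->B->L'->E->R'->H->plug->H
Char 2 ('A'): step: R->1, L=7; A->plug->A->R->F->L->E->refl->G->L'->G->R'->H->plug->H
Char 3 ('G'): step: R->2, L=7; G->plug->G->R->F->L->E->refl->G->L'->G->R'->C->plug->C
Char 4 ('C'): step: R->3, L=7; C->plug->C->R->A->L->F->refl->D->L'->H->R'->D->plug->D
Char 5 ('G'): step: R->4, L=7; G->plug->G->R->F->L->E->refl->G->L'->G->R'->C->plug->C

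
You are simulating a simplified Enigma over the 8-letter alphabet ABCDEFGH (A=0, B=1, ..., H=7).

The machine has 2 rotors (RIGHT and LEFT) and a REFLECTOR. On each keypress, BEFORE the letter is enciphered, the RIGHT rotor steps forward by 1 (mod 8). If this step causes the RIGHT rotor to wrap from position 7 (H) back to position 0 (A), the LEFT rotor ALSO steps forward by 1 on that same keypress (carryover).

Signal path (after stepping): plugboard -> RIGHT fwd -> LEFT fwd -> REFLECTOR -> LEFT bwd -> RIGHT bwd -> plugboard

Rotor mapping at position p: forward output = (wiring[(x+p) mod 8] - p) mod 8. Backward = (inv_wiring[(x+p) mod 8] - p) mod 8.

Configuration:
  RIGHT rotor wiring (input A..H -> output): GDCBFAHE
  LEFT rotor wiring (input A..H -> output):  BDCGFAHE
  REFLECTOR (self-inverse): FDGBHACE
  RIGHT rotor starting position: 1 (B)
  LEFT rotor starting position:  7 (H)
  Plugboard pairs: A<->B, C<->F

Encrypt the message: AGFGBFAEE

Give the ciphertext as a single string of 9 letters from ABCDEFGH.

Answer: BHGADEFCG

Derivation:
Char 1 ('A'): step: R->2, L=7; A->plug->B->R->H->L->A->refl->F->L'->A->R'->A->plug->B
Char 2 ('G'): step: R->3, L=7; G->plug->G->R->A->L->F->refl->A->L'->H->R'->H->plug->H
Char 3 ('F'): step: R->4, L=7; F->plug->C->R->D->L->D->refl->B->L'->G->R'->G->plug->G
Char 4 ('G'): step: R->5, L=7; G->plug->G->R->E->L->H->refl->E->L'->C->R'->B->plug->A
Char 5 ('B'): step: R->6, L=7; B->plug->A->R->B->L->C->refl->G->L'->F->R'->D->plug->D
Char 6 ('F'): step: R->7, L=7; F->plug->C->R->E->L->H->refl->E->L'->C->R'->E->plug->E
Char 7 ('A'): step: R->0, L->0 (L advanced); A->plug->B->R->D->L->G->refl->C->L'->C->R'->C->plug->F
Char 8 ('E'): step: R->1, L=0; E->plug->E->R->H->L->E->refl->H->L'->G->R'->F->plug->C
Char 9 ('E'): step: R->2, L=0; E->plug->E->R->F->L->A->refl->F->L'->E->R'->G->plug->G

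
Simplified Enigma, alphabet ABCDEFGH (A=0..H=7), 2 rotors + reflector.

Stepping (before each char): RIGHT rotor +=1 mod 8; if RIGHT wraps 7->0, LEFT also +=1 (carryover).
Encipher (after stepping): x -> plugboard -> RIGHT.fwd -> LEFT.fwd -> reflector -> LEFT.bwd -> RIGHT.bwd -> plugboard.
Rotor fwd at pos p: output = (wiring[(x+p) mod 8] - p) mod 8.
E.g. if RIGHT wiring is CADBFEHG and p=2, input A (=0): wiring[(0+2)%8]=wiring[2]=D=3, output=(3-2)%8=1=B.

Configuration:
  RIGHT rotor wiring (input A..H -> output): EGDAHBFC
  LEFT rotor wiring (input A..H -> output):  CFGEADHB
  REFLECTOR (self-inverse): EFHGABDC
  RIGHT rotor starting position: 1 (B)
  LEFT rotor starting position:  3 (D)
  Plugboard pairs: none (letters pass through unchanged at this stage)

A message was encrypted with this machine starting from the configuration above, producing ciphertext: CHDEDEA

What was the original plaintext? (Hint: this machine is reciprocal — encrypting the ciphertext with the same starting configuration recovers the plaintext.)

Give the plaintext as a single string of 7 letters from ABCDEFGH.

Answer: BFBBGFH

Derivation:
Char 1 ('C'): step: R->2, L=3; C->plug->C->R->F->L->H->refl->C->L'->G->R'->B->plug->B
Char 2 ('H'): step: R->3, L=3; H->plug->H->R->A->L->B->refl->F->L'->B->R'->F->plug->F
Char 3 ('D'): step: R->4, L=3; D->plug->D->R->G->L->C->refl->H->L'->F->R'->B->plug->B
Char 4 ('E'): step: R->5, L=3; E->plug->E->R->B->L->F->refl->B->L'->A->R'->B->plug->B
Char 5 ('D'): step: R->6, L=3; D->plug->D->R->A->L->B->refl->F->L'->B->R'->G->plug->G
Char 6 ('E'): step: R->7, L=3; E->plug->E->R->B->L->F->refl->B->L'->A->R'->F->plug->F
Char 7 ('A'): step: R->0, L->4 (L advanced); A->plug->A->R->E->L->G->refl->D->L'->C->R'->H->plug->H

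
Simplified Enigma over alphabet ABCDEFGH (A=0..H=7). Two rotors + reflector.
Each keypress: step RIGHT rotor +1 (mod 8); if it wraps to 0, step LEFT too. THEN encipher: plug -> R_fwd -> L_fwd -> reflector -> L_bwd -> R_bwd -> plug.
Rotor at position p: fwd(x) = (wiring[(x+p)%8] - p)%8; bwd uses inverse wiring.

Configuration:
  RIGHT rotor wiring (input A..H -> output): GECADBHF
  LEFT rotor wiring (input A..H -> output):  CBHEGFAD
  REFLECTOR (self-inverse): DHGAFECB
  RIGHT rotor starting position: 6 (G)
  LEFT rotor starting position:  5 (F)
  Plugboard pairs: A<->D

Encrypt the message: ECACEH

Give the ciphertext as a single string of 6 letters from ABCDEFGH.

Answer: HFBHGD

Derivation:
Char 1 ('E'): step: R->7, L=5; E->plug->E->R->B->L->D->refl->A->L'->A->R'->H->plug->H
Char 2 ('C'): step: R->0, L->6 (L advanced); C->plug->C->R->C->L->E->refl->F->L'->B->R'->F->plug->F
Char 3 ('A'): step: R->1, L=6; A->plug->D->R->C->L->E->refl->F->L'->B->R'->B->plug->B
Char 4 ('C'): step: R->2, L=6; C->plug->C->R->B->L->F->refl->E->L'->C->R'->H->plug->H
Char 5 ('E'): step: R->3, L=6; E->plug->E->R->C->L->E->refl->F->L'->B->R'->G->plug->G
Char 6 ('H'): step: R->4, L=6; H->plug->H->R->E->L->B->refl->H->L'->H->R'->A->plug->D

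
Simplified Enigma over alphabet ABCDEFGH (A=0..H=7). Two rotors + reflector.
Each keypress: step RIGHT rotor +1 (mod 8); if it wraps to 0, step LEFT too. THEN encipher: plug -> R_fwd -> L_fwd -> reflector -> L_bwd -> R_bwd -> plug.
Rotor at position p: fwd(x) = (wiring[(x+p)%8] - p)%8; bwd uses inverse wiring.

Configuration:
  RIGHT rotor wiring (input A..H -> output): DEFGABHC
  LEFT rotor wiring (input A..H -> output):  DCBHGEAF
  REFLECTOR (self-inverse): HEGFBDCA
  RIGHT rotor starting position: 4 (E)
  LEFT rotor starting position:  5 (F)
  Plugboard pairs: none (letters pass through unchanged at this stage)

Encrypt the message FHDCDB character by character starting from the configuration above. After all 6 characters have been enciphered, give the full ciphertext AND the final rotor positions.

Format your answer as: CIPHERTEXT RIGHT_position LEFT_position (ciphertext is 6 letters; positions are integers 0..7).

Char 1 ('F'): step: R->5, L=5; F->plug->F->R->A->L->H->refl->A->L'->C->R'->B->plug->B
Char 2 ('H'): step: R->6, L=5; H->plug->H->R->D->L->G->refl->C->L'->G->R'->D->plug->D
Char 3 ('D'): step: R->7, L=5; D->plug->D->R->G->L->C->refl->G->L'->D->R'->A->plug->A
Char 4 ('C'): step: R->0, L->6 (L advanced); C->plug->C->R->F->L->B->refl->E->L'->D->R'->A->plug->A
Char 5 ('D'): step: R->1, L=6; D->plug->D->R->H->L->G->refl->C->L'->A->R'->E->plug->E
Char 6 ('B'): step: R->2, L=6; B->plug->B->R->E->L->D->refl->F->L'->C->R'->H->plug->H
Final: ciphertext=BDAAEH, RIGHT=2, LEFT=6

Answer: BDAAEH 2 6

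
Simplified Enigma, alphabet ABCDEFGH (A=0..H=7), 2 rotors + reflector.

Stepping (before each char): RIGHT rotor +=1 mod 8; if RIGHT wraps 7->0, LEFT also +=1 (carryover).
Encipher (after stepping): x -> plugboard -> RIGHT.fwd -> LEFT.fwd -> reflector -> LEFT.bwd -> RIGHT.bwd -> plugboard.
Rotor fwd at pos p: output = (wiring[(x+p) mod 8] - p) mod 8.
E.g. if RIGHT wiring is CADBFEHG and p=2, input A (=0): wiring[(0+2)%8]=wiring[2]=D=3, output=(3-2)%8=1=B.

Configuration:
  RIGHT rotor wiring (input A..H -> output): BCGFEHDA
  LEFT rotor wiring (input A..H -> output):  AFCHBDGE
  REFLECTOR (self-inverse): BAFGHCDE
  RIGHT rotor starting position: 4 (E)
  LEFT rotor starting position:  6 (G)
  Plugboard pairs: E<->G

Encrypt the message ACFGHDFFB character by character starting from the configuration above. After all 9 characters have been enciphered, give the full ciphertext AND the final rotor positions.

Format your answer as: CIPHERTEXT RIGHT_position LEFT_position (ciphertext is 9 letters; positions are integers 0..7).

Answer: HDEABHECH 5 7

Derivation:
Char 1 ('A'): step: R->5, L=6; A->plug->A->R->C->L->C->refl->F->L'->H->R'->H->plug->H
Char 2 ('C'): step: R->6, L=6; C->plug->C->R->D->L->H->refl->E->L'->E->R'->D->plug->D
Char 3 ('F'): step: R->7, L=6; F->plug->F->R->F->L->B->refl->A->L'->A->R'->G->plug->E
Char 4 ('G'): step: R->0, L->7 (L advanced); G->plug->E->R->E->L->A->refl->B->L'->B->R'->A->plug->A
Char 5 ('H'): step: R->1, L=7; H->plug->H->R->A->L->F->refl->C->L'->F->R'->B->plug->B
Char 6 ('D'): step: R->2, L=7; D->plug->D->R->F->L->C->refl->F->L'->A->R'->H->plug->H
Char 7 ('F'): step: R->3, L=7; F->plug->F->R->G->L->E->refl->H->L'->H->R'->G->plug->E
Char 8 ('F'): step: R->4, L=7; F->plug->F->R->G->L->E->refl->H->L'->H->R'->C->plug->C
Char 9 ('B'): step: R->5, L=7; B->plug->B->R->G->L->E->refl->H->L'->H->R'->H->plug->H
Final: ciphertext=HDEABHECH, RIGHT=5, LEFT=7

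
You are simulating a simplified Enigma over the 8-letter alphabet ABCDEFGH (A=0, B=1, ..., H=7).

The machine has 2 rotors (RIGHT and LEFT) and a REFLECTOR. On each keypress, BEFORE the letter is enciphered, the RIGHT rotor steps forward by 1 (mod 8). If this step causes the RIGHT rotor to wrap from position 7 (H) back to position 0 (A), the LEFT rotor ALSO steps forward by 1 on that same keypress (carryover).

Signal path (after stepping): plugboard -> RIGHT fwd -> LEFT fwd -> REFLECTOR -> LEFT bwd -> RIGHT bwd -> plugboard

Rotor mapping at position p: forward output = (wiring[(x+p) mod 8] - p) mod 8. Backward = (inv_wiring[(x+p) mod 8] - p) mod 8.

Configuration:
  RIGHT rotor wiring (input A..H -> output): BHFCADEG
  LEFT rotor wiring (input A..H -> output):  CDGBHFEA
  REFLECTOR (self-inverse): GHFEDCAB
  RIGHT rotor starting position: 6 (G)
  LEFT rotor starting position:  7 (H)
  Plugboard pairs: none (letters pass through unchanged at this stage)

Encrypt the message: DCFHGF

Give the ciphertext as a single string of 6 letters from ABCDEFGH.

Answer: HEBBEA

Derivation:
Char 1 ('D'): step: R->7, L=7; D->plug->D->R->G->L->G->refl->A->L'->F->R'->H->plug->H
Char 2 ('C'): step: R->0, L->0 (L advanced); C->plug->C->R->F->L->F->refl->C->L'->A->R'->E->plug->E
Char 3 ('F'): step: R->1, L=0; F->plug->F->R->D->L->B->refl->H->L'->E->R'->B->plug->B
Char 4 ('H'): step: R->2, L=0; H->plug->H->R->F->L->F->refl->C->L'->A->R'->B->plug->B
Char 5 ('G'): step: R->3, L=0; G->plug->G->R->E->L->H->refl->B->L'->D->R'->E->plug->E
Char 6 ('F'): step: R->4, L=0; F->plug->F->R->D->L->B->refl->H->L'->E->R'->A->plug->A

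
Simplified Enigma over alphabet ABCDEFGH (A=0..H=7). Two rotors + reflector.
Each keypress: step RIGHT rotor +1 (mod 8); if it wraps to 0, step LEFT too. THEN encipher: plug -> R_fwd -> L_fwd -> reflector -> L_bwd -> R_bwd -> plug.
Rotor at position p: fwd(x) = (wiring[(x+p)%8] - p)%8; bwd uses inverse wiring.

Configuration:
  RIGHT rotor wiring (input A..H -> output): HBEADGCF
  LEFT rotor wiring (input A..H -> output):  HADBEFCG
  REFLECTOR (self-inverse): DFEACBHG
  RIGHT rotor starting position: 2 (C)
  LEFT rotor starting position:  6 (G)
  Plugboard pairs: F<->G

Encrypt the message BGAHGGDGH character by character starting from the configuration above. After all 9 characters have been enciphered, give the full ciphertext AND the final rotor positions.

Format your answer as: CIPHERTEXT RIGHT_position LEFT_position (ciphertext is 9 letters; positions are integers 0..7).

Char 1 ('B'): step: R->3, L=6; B->plug->B->R->A->L->E->refl->C->L'->D->R'->C->plug->C
Char 2 ('G'): step: R->4, L=6; G->plug->F->R->F->L->D->refl->A->L'->B->R'->D->plug->D
Char 3 ('A'): step: R->5, L=6; A->plug->A->R->B->L->A->refl->D->L'->F->R'->B->plug->B
Char 4 ('H'): step: R->6, L=6; H->plug->H->R->A->L->E->refl->C->L'->D->R'->D->plug->D
Char 5 ('G'): step: R->7, L=6; G->plug->F->R->E->L->F->refl->B->L'->C->R'->C->plug->C
Char 6 ('G'): step: R->0, L->7 (L advanced); G->plug->F->R->G->L->G->refl->H->L'->A->R'->D->plug->D
Char 7 ('D'): step: R->1, L=7; D->plug->D->R->C->L->B->refl->F->L'->F->R'->E->plug->E
Char 8 ('G'): step: R->2, L=7; G->plug->F->R->D->L->E->refl->C->L'->E->R'->D->plug->D
Char 9 ('H'): step: R->3, L=7; H->plug->H->R->B->L->A->refl->D->L'->H->R'->D->plug->D
Final: ciphertext=CDBDCDEDD, RIGHT=3, LEFT=7

Answer: CDBDCDEDD 3 7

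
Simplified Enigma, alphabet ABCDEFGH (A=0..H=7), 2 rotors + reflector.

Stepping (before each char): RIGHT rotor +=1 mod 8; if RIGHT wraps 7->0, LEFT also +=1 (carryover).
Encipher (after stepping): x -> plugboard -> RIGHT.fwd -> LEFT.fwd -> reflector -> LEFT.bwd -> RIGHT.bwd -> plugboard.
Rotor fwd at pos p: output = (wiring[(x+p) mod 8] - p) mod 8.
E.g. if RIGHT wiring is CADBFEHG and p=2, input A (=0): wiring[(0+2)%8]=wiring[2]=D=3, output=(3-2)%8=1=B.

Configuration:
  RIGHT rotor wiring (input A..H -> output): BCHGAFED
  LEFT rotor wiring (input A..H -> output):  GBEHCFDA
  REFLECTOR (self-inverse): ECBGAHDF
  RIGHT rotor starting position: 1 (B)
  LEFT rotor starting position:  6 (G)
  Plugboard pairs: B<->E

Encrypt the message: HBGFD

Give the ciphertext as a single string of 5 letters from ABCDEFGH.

Char 1 ('H'): step: R->2, L=6; H->plug->H->R->A->L->F->refl->H->L'->H->R'->G->plug->G
Char 2 ('B'): step: R->3, L=6; B->plug->E->R->A->L->F->refl->H->L'->H->R'->G->plug->G
Char 3 ('G'): step: R->4, L=6; G->plug->G->R->D->L->D->refl->G->L'->E->R'->A->plug->A
Char 4 ('F'): step: R->5, L=6; F->plug->F->R->C->L->A->refl->E->L'->G->R'->C->plug->C
Char 5 ('D'): step: R->6, L=6; D->plug->D->R->E->L->G->refl->D->L'->D->R'->C->plug->C

Answer: GGACC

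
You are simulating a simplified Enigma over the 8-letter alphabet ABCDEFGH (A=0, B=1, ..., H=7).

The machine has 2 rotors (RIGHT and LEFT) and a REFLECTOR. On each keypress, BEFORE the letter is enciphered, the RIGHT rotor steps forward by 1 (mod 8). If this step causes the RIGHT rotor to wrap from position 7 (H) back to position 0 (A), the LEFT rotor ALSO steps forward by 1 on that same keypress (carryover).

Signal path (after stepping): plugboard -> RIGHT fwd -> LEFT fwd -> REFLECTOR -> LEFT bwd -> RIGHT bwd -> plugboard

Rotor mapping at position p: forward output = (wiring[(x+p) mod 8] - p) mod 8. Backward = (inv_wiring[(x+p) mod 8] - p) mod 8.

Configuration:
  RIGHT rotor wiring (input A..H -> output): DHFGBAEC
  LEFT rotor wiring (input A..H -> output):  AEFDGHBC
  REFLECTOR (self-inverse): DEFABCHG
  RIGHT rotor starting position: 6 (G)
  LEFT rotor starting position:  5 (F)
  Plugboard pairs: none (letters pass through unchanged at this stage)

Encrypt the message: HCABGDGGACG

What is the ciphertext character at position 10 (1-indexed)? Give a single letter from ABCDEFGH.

Char 1 ('H'): step: R->7, L=5; H->plug->H->R->F->L->A->refl->D->L'->D->R'->A->plug->A
Char 2 ('C'): step: R->0, L->6 (L advanced); C->plug->C->R->F->L->F->refl->C->L'->C->R'->H->plug->H
Char 3 ('A'): step: R->1, L=6; A->plug->A->R->G->L->A->refl->D->L'->A->R'->D->plug->D
Char 4 ('B'): step: R->2, L=6; B->plug->B->R->E->L->H->refl->G->L'->D->R'->A->plug->A
Char 5 ('G'): step: R->3, L=6; G->plug->G->R->E->L->H->refl->G->L'->D->R'->A->plug->A
Char 6 ('D'): step: R->4, L=6; D->plug->D->R->G->L->A->refl->D->L'->A->R'->C->plug->C
Char 7 ('G'): step: R->5, L=6; G->plug->G->R->B->L->E->refl->B->L'->H->R'->B->plug->B
Char 8 ('G'): step: R->6, L=6; G->plug->G->R->D->L->G->refl->H->L'->E->R'->B->plug->B
Char 9 ('A'): step: R->7, L=6; A->plug->A->R->D->L->G->refl->H->L'->E->R'->B->plug->B
Char 10 ('C'): step: R->0, L->7 (L advanced); C->plug->C->R->F->L->H->refl->G->L'->D->R'->A->plug->A

A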